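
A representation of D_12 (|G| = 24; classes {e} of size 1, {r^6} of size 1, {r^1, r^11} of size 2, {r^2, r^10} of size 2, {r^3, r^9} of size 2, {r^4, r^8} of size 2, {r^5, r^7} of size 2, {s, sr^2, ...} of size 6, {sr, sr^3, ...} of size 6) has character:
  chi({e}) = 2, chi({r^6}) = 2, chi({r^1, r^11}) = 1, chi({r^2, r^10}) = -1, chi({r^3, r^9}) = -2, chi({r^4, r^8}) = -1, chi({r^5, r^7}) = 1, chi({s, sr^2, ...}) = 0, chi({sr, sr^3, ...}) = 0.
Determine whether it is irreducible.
Irreducible: <chi, chi> = 1.

Derivation: <chi, chi> = (1/|G|) sum_C |C| * |chi(C)|^2 = (1/24)[1*|2|^2 + 1*|2|^2 + 2*|1|^2 + 2*|-1|^2 + 2*|-2|^2 + 2*|-1|^2 + 2*|1|^2 + 6*|0|^2 + 6*|0|^2]
  = (1/24)[(4) + (4) + (2) + (2) + (8) + (2) + (2) + (0) + (0)] = 24/24 = 1.
A character is irreducible iff <chi, chi> = 1, so this representation is irreducible.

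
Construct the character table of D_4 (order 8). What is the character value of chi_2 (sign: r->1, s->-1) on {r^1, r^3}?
Conjugacy classes: {e} of size 1, {r^2} of size 1, {r^1, r^3} of size 2, {s, sr^2, ...} of size 2, {sr, sr^3, ...} of size 2.
Character table:
  irrep \ class              {e} (size 1)  {r^2} (size 1)  {r^1, r^3} (size 2)  {s, sr^2, ...} (size 2)  {sr, sr^3, ...} (size 2)
  chi_1 (triv)               1             1               1                    1                        1                       
  chi_2 (sign: r->1, s->-1)  1             1               1                    -1                       -1                      
  chi_3 (r->-1, s->1)        1             1               -1                   1                        -1                      
  chi_4 (r->-1, s->-1)       1             1               -1                   -1                       1                       
  chi_5 (2d, j=1)            2             -2              0                    0                        0                       

Spot check: chi_2 (sign: r->1, s->-1) on {r^1, r^3} = 1.

Solution. D_4 has order 2*4 = 8 with 5 conjugacy classes, hence 5 irreducibles. Sum of squared dims 1 + 1 + 1 + 1 + 4 = 8 = |G|. Linear characters come from the abelianisation; the 2-dimensional irreps have character r^k -> 2*cos(2*pi*j*k/4), reflections -> 0.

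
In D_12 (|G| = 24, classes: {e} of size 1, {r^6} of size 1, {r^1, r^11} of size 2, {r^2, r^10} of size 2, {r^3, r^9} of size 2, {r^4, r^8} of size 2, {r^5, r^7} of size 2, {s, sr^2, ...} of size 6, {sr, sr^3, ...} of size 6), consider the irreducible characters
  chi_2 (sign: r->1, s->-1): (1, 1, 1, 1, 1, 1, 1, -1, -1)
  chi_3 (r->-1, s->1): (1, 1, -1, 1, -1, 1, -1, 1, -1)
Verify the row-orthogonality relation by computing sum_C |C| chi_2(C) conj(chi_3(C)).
Sum = 0; so <chi_2, chi_3> = 0 (distinct irreducibles are orthogonal).

Why: Compute term by term over conjugacy classes (|C| * chi_2(C) * conj(chi_3(C))):
  1*(1)*conj(1) + 1*(1)*conj(1) + 2*(1)*conj(-1) + 2*(1)*conj(1) + 2*(1)*conj(-1) + 2*(1)*conj(1) + 2*(1)*conj(-1) + 6*(-1)*conj(1) + 6*(-1)*conj(-1)
  = (1) + (1) + (-2) + (2) + (-2) + (2) + (-2) + (-6) + (6)
  = 0.
Dividing by |G| = 24 gives 0/24 = 0, matching the row-orthogonality relation <chi_2, chi_3> = [chi_2 = chi_3].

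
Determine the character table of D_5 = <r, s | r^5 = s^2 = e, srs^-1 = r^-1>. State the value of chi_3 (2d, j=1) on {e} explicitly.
Conjugacy classes: {e} of size 1, {r^1, r^4} of size 2, {r^2, r^3} of size 2, {s, sr, ..., sr^4} of size 5.
Character table:
  irrep \ class              {e} (size 1)  {r^1, r^4} (size 2)  {r^2, r^3} (size 2)  {s, sr, ..., sr^4} (size 5)
  chi_1 (triv)               1             1                    1                    1                          
  chi_2 (sign: r->1, s->-1)  1             1                    1                    -1                         
  chi_3 (2d, j=1)            2             -1/2 + sqrt(5)/2     -sqrt(5)/2 - 1/2     0                          
  chi_4 (2d, j=2)            2             -sqrt(5)/2 - 1/2     -1/2 + sqrt(5)/2     0                          

Spot check: chi_3 (2d, j=1) on {e} = 2.

Solution. D_5 has order 2*5 = 10 with 4 conjugacy classes, hence 4 irreducibles. Sum of squared dims 1 + 1 + 4 + 4 = 10 = |G|. Linear characters come from the abelianisation; the 2-dimensional irreps have character r^k -> 2*cos(2*pi*j*k/5), reflections -> 0.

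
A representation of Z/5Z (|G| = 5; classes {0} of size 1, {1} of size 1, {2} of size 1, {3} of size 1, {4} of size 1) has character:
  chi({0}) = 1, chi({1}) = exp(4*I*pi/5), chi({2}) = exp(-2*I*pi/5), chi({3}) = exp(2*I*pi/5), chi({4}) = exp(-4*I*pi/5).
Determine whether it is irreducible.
Irreducible: <chi, chi> = 1.

Derivation: <chi, chi> = (1/|G|) sum_C |C| * |chi(C)|^2 = (1/5)[1*|1|^2 + 1*|exp(4*I*pi/5)|^2 + 1*|exp(-2*I*pi/5)|^2 + 1*|exp(2*I*pi/5)|^2 + 1*|exp(-4*I*pi/5)|^2]
  = (1/5)[(1) + (1) + (1) + (1) + (1)] = 5/5 = 1.
(Exp terms are combined using exp(i*s)*conj(exp(i*t)) = exp(i*(s-t)), and sums of them are collapsed using the identity that for every m > 1 the m distinct m-th roots of unity sum to 0, e.g. 1 + exp(2*I*pi/3) + exp(-2*I*pi/3) = 0.)
A character is irreducible iff <chi, chi> = 1, so this representation is irreducible.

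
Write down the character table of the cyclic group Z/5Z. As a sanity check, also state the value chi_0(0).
Character table of Z/5Z (irreps indexed chi_0,...,chi_4 with chi_k(m) = zeta_5^(k*m), zeta_5 = exp(2*pi*i/5)):
  irrep \ class  {0} (size 1)  {1} (size 1)    {2} (size 1)    {3} (size 1)    {4} (size 1)  
  chi_0          1             1               1               1               1             
  chi_1          1             exp(2*I*pi/5)   exp(4*I*pi/5)   exp(-4*I*pi/5)  exp(-2*I*pi/5)
  chi_2          1             exp(4*I*pi/5)   exp(-2*I*pi/5)  exp(2*I*pi/5)   exp(-4*I*pi/5)
  chi_3          1             exp(-4*I*pi/5)  exp(2*I*pi/5)   exp(-2*I*pi/5)  exp(4*I*pi/5) 
  chi_4          1             exp(-2*I*pi/5)  exp(-4*I*pi/5)  exp(4*I*pi/5)   exp(2*I*pi/5) 

Spot check: chi_0(0) = zeta_5^(0*0) = zeta_5^0 = 1.

Justification: Z/5Z is abelian, so all 5 irreducible complex representations are 1-dimensional. They are given by chi_k(m) = zeta_5^(k*m) for k = 0,...,4. Row orthogonality: sum_m chi_k(m) conj(chi_l(m)) = 5 * [k = l].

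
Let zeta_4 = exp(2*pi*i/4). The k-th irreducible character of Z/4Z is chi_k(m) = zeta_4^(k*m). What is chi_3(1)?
chi_3(1) = zeta_4^3 = -I

Argument: chi_3(1) = zeta_4^(3*1) = zeta_4^3. Since zeta_4^4 = 1, this equals zeta_4^3 = exp(2*pi*i*3/4) = -I.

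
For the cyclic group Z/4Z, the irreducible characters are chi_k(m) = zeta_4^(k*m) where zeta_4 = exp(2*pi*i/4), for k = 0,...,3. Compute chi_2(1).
chi_2(1) = zeta_4^2 = -1

Reasoning: chi_2(1) = zeta_4^(2*1) = zeta_4^2. Since zeta_4^4 = 1, this equals zeta_4^2 = exp(2*pi*i*2/4) = -1.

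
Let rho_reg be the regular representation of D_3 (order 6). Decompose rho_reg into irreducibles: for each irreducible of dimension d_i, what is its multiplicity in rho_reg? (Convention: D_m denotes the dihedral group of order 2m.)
Each irreducible V_i of dimension d_i appears with multiplicity d_i, i.e. rho_reg = (direct sum over all irreducibles V_i) d_i V_i. The irreducible dimensions for D_3 are 1, 1, 2: 2 irreducibles of dimension 1, each with multiplicity 1; 1 irreducible of dimension 2, with multiplicity 2. Total dimension 2*1*1 + 1*2*2 = 6 = |G|.

Explanation: General theorem: in the regular representation of a finite group G, each irreducible appears with multiplicity equal to its dimension. Check: dim(rho_reg) = sum d_i^2 = 1 + 1 + 4 = 6 = |G|.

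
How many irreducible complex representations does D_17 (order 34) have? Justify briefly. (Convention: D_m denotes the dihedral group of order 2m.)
10

Reasoning: The number of irreducible complex representations of a finite group equals its number of conjugacy classes. D_17 has 10 conjugacy classes ((n+3)/2 for n odd), so D_17 (order 34) has exactly 10 irreducible complex representations.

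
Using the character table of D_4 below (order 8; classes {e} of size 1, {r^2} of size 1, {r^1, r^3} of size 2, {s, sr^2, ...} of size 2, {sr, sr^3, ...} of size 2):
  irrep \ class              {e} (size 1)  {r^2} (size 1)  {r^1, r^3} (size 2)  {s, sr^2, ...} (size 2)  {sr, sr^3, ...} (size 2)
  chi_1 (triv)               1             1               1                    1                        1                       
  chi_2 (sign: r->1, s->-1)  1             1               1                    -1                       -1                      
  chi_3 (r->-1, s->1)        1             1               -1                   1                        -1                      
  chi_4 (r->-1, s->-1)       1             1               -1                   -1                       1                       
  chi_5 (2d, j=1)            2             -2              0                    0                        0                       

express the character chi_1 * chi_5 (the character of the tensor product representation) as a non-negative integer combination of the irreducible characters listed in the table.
chi_1 tensor chi_5 = chi_5 (all other irreducibles have multiplicity 0).

The character of a tensor product is the pointwise product (chi_1 * chi_5)(C) = chi_1(C) * chi_5(C):
  {e}: (1)*(2), {r^2}: (1)*(-2), {r^1, r^3}: (1)*(0), {s, sr^2, ...}: (1)*(0), {sr, sr^3, ...}: (1)*(0)
so (chi_1 * chi_5) takes values
  {e} -> 2, {r^2} -> -2, {r^1, r^3} -> 0, {s, sr^2, ...} -> 0, {sr, sr^3, ...} -> 0.
Now take the inner product of this character with each irreducible chi from the table, <chi_1*chi_5, chi> = (1/8) sum_C |C| (chi_1*chi_5)(C) conj(chi(C)):
  <chi_1*chi_5, chi_1> = (1/8)[1*(2)*conj(1) + 1*(-2)*conj(1) + 2*(0)*conj(1) + 2*(0)*conj(1) + 2*(0)*conj(1)]
      = (1/8)[(2) + (-2) + (0) + (0) + (0)] = 0/8 = 0
  <chi_1*chi_5, chi_2> = (1/8)[1*(2)*conj(1) + 1*(-2)*conj(1) + 2*(0)*conj(1) + 2*(0)*conj(-1) + 2*(0)*conj(-1)]
      = (1/8)[(2) + (-2) + (0) + (0) + (0)] = 0/8 = 0
  <chi_1*chi_5, chi_3> = (1/8)[1*(2)*conj(1) + 1*(-2)*conj(1) + 2*(0)*conj(-1) + 2*(0)*conj(1) + 2*(0)*conj(-1)]
      = (1/8)[(2) + (-2) + (0) + (0) + (0)] = 0/8 = 0
  <chi_1*chi_5, chi_4> = (1/8)[1*(2)*conj(1) + 1*(-2)*conj(1) + 2*(0)*conj(-1) + 2*(0)*conj(-1) + 2*(0)*conj(1)]
      = (1/8)[(2) + (-2) + (0) + (0) + (0)] = 0/8 = 0
  <chi_1*chi_5, chi_5> = (1/8)[1*(2)*conj(2) + 1*(-2)*conj(-2) + 2*(0)*conj(0) + 2*(0)*conj(0) + 2*(0)*conj(0)]
      = (1/8)[(4) + (4) + (0) + (0) + (0)] = 8/8 = 1
Hence the multiplicities are chi_5: 1. Dimension check: dim(chi_1)*dim(chi_5) = 1*2 = 2 and sum (mult * dim) = 1*2 = 2.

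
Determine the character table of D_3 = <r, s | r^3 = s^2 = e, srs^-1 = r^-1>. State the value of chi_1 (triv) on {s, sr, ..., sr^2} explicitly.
Conjugacy classes: {e} of size 1, {r^1, r^2} of size 2, {s, sr, ..., sr^2} of size 3.
Character table:
  irrep \ class              {e} (size 1)  {r^1, r^2} (size 2)  {s, sr, ..., sr^2} (size 3)
  chi_1 (triv)               1             1                    1                          
  chi_2 (sign: r->1, s->-1)  1             1                    -1                         
  chi_3 (2d, j=1)            2             -1                   0                          

Spot check: chi_1 (triv) on {s, sr, ..., sr^2} = 1.

Details: D_3 has order 2*3 = 6 with 3 conjugacy classes, hence 3 irreducibles. Sum of squared dims 1 + 1 + 4 = 6 = |G|. Linear characters come from the abelianisation; the 2-dimensional irreps have character r^k -> 2*cos(2*pi*j*k/3), reflections -> 0.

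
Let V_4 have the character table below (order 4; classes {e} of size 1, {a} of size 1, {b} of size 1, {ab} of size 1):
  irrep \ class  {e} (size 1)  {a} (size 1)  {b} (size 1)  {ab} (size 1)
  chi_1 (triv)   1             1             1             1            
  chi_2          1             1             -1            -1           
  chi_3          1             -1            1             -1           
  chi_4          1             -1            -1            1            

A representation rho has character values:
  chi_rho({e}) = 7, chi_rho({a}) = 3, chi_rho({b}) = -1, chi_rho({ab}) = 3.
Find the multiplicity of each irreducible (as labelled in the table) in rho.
Multiplicities: chi_1: 3, chi_2: 2, chi_3: 0, chi_4: 2.

Details: Use <chi_rho, chi> = (1/|G|) sum_C |C| * chi_rho(C) * conj(chi(C)) with |G| = 4 for each irreducible chi in the table:
  <chi_rho, chi_1> = (1/4)[1*(7)*conj(1) + 1*(3)*conj(1) + 1*(-1)*conj(1) + 1*(3)*conj(1)]
      = (1/4)[(7) + (3) + (-1) + (3)] = 12/4 = 3
  <chi_rho, chi_2> = (1/4)[1*(7)*conj(1) + 1*(3)*conj(1) + 1*(-1)*conj(-1) + 1*(3)*conj(-1)]
      = (1/4)[(7) + (3) + (1) + (-3)] = 8/4 = 2
  <chi_rho, chi_3> = (1/4)[1*(7)*conj(1) + 1*(3)*conj(-1) + 1*(-1)*conj(1) + 1*(3)*conj(-1)]
      = (1/4)[(7) + (-3) + (-1) + (-3)] = 0/4 = 0
  <chi_rho, chi_4> = (1/4)[1*(7)*conj(1) + 1*(3)*conj(-1) + 1*(-1)*conj(-1) + 1*(3)*conj(1)]
      = (1/4)[(7) + (-3) + (1) + (3)] = 8/4 = 2
Dimension check: dim(rho) = sum (mult * dim) = 3*1 + 2*1 + 0*1 + 2*1 = 7 = chi_rho(e) = 7.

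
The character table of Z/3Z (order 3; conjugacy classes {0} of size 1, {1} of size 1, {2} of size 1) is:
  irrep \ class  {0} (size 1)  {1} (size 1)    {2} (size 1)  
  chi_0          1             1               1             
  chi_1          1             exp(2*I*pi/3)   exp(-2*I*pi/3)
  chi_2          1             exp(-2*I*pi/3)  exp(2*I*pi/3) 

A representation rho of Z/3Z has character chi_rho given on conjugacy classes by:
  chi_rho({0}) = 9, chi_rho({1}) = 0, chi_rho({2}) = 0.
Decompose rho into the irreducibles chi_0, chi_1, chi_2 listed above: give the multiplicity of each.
Multiplicities: chi_0: 3, chi_1: 3, chi_2: 3.

Reasoning: Use <chi_rho, chi> = (1/|G|) sum_C |C| * chi_rho(C) * conj(chi(C)) with |G| = 3 for each irreducible chi in the table:
  <chi_rho, chi_0> = (1/3)[1*(9)*conj(1) + 1*(0)*conj(1) + 1*(0)*conj(1)]
      = (1/3)[(9) + (0) + (0)] = 9/3 = 3
  <chi_rho, chi_1> = (1/3)[1*(9)*conj(1) + 1*(0)*conj(exp(2*I*pi/3)) + 1*(0)*conj(exp(-2*I*pi/3))]
      = (1/3)[(9) + (0) + (0)] = 9/3 = 3
  <chi_rho, chi_2> = (1/3)[1*(9)*conj(1) + 1*(0)*conj(exp(-2*I*pi/3)) + 1*(0)*conj(exp(2*I*pi/3))]
      = (1/3)[(9) + (0) + (0)] = 9/3 = 3
(Exp terms are combined using exp(i*s)*conj(exp(i*t)) = exp(i*(s-t)), and sums of them are collapsed using the identity that for every m > 1 the m distinct m-th roots of unity sum to 0, e.g. 1 + exp(2*I*pi/3) + exp(-2*I*pi/3) = 0.)
Dimension check: dim(rho) = sum (mult * dim) = 3*1 + 3*1 + 3*1 = 9 = chi_rho(e) = 9.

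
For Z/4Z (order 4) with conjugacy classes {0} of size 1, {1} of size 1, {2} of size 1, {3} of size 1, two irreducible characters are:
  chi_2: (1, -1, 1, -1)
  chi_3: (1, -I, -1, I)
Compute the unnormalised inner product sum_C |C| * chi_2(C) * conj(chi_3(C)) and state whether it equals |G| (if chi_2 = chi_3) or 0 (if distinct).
Sum = 0; so <chi_2, chi_3> = 0 (distinct irreducibles are orthogonal).

Details: Compute term by term over conjugacy classes (|C| * chi_2(C) * conj(chi_3(C))):
  1*(1)*conj(1) + 1*(-1)*conj(-I) + 1*(1)*conj(-1) + 1*(-1)*conj(I)
  = (1) + (-I) + (-1) + (I)
  = 0.
(Exp terms are combined using exp(i*s)*conj(exp(i*t)) = exp(i*(s-t)), and sums of them are collapsed using the identity that for every m > 1 the m distinct m-th roots of unity sum to 0, e.g. 1 + exp(2*I*pi/3) + exp(-2*I*pi/3) = 0.)
Dividing by |G| = 4 gives 0/4 = 0, matching the row-orthogonality relation <chi_2, chi_3> = [chi_2 = chi_3].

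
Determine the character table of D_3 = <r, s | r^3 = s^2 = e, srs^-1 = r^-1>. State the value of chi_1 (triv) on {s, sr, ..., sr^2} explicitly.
Conjugacy classes: {e} of size 1, {r^1, r^2} of size 2, {s, sr, ..., sr^2} of size 3.
Character table:
  irrep \ class              {e} (size 1)  {r^1, r^2} (size 2)  {s, sr, ..., sr^2} (size 3)
  chi_1 (triv)               1             1                    1                          
  chi_2 (sign: r->1, s->-1)  1             1                    -1                         
  chi_3 (2d, j=1)            2             -1                   0                          

Spot check: chi_1 (triv) on {s, sr, ..., sr^2} = 1.

Argument: D_3 has order 2*3 = 6 with 3 conjugacy classes, hence 3 irreducibles. Sum of squared dims 1 + 1 + 4 = 6 = |G|. Linear characters come from the abelianisation; the 2-dimensional irreps have character r^k -> 2*cos(2*pi*j*k/3), reflections -> 0.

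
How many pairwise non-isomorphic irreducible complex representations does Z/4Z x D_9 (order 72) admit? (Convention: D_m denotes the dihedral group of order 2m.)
24

Explanation: The number of irreducible complex representations of a finite group equals its number of conjugacy classes. For a direct product, #classes(G x H) = #classes(G) * #classes(H). Z/4Z has 4 classes (abelian), D_9 has 6 classes, so 4 * 6 = 24, so Z/4Z x D_9 (order 72) has exactly 24 irreducible complex representations.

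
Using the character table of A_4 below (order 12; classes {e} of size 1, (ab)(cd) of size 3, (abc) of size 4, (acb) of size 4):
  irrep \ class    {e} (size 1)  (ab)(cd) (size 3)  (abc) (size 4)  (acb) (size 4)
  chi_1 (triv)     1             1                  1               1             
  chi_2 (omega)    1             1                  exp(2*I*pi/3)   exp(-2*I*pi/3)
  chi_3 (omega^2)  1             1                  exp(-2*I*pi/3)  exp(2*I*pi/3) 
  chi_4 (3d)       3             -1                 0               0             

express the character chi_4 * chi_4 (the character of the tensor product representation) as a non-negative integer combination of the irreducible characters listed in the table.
chi_4 tensor chi_4 = chi_1 + chi_2 + chi_3 + 2*chi_4 (all other irreducibles have multiplicity 0).

Reasoning: The character of a tensor product is the pointwise product (chi_4 * chi_4)(C) = chi_4(C) * chi_4(C):
  {e}: (3)*(3), (ab)(cd): (-1)*(-1), (abc): (0)*(0), (acb): (0)*(0)
so (chi_4 * chi_4) takes values
  {e} -> 9, (ab)(cd) -> 1, (abc) -> 0, (acb) -> 0.
Now take the inner product of this character with each irreducible chi from the table, <chi_4*chi_4, chi> = (1/12) sum_C |C| (chi_4*chi_4)(C) conj(chi(C)):
  <chi_4*chi_4, chi_1> = (1/12)[1*(9)*conj(1) + 3*(1)*conj(1) + 4*(0)*conj(1) + 4*(0)*conj(1)]
      = (1/12)[(9) + (3) + (0) + (0)] = 12/12 = 1
  <chi_4*chi_4, chi_2> = (1/12)[1*(9)*conj(1) + 3*(1)*conj(1) + 4*(0)*conj(exp(2*I*pi/3)) + 4*(0)*conj(exp(-2*I*pi/3))]
      = (1/12)[(9) + (3) + (0) + (0)] = 12/12 = 1
  <chi_4*chi_4, chi_3> = (1/12)[1*(9)*conj(1) + 3*(1)*conj(1) + 4*(0)*conj(exp(-2*I*pi/3)) + 4*(0)*conj(exp(2*I*pi/3))]
      = (1/12)[(9) + (3) + (0) + (0)] = 12/12 = 1
  <chi_4*chi_4, chi_4> = (1/12)[1*(9)*conj(3) + 3*(1)*conj(-1) + 4*(0)*conj(0) + 4*(0)*conj(0)]
      = (1/12)[(27) + (-3) + (0) + (0)] = 24/12 = 2
(Exp terms are combined using exp(i*s)*conj(exp(i*t)) = exp(i*(s-t)), and sums of them are collapsed using the identity that for every m > 1 the m distinct m-th roots of unity sum to 0, e.g. 1 + exp(2*I*pi/3) + exp(-2*I*pi/3) = 0.)
Hence the multiplicities are chi_1: 1, chi_2: 1, chi_3: 1, chi_4: 2. Dimension check: dim(chi_4)*dim(chi_4) = 3*3 = 9 and sum (mult * dim) = 1*1 + 1*1 + 1*1 + 2*3 = 9.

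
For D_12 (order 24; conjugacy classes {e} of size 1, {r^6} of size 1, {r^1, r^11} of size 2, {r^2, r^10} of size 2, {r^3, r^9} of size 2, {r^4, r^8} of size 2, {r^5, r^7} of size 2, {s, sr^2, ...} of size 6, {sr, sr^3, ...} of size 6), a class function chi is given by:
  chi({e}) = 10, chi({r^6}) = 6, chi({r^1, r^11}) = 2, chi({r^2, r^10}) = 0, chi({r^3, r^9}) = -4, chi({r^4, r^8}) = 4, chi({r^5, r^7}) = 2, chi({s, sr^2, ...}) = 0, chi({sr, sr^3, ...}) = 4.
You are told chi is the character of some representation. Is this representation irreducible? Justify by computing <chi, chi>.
Not irreducible (reducible): <chi, chi> = 13 > 1.

Solution. <chi, chi> = (1/|G|) sum_C |C| * |chi(C)|^2 = (1/24)[1*|10|^2 + 1*|6|^2 + 2*|2|^2 + 2*|0|^2 + 2*|-4|^2 + 2*|4|^2 + 2*|2|^2 + 6*|0|^2 + 6*|4|^2]
  = (1/24)[(100) + (36) + (8) + (0) + (32) + (32) + (8) + (0) + (96)] = 312/24 = 13.
A character is irreducible iff <chi, chi> = 1, so this representation is reducible.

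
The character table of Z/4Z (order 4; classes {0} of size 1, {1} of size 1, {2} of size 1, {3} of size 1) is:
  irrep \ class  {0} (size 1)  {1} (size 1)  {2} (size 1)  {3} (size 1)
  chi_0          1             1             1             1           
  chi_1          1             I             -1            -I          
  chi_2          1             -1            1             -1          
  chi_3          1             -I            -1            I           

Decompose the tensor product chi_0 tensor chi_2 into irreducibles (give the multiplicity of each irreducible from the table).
chi_0 tensor chi_2 = chi_2 (all other irreducibles have multiplicity 0).

Justification: The character of a tensor product is the pointwise product (chi_0 * chi_2)(C) = chi_0(C) * chi_2(C):
  {0}: (1)*(1), {1}: (1)*(-1), {2}: (1)*(1), {3}: (1)*(-1)
so (chi_0 * chi_2) takes values
  {0} -> 1, {1} -> -1, {2} -> 1, {3} -> -1.
Now take the inner product of this character with each irreducible chi from the table, <chi_0*chi_2, chi> = (1/4) sum_C |C| (chi_0*chi_2)(C) conj(chi(C)):
  <chi_0*chi_2, chi_0> = (1/4)[1*(1)*conj(1) + 1*(-1)*conj(1) + 1*(1)*conj(1) + 1*(-1)*conj(1)]
      = (1/4)[(1) + (-1) + (1) + (-1)] = 0/4 = 0
  <chi_0*chi_2, chi_1> = (1/4)[1*(1)*conj(1) + 1*(-1)*conj(I) + 1*(1)*conj(-1) + 1*(-1)*conj(-I)]
      = (1/4)[(1) + (I) + (-1) + (-I)] = 0/4 = 0
  <chi_0*chi_2, chi_2> = (1/4)[1*(1)*conj(1) + 1*(-1)*conj(-1) + 1*(1)*conj(1) + 1*(-1)*conj(-1)]
      = (1/4)[(1) + (1) + (1) + (1)] = 4/4 = 1
  <chi_0*chi_2, chi_3> = (1/4)[1*(1)*conj(1) + 1*(-1)*conj(-I) + 1*(1)*conj(-1) + 1*(-1)*conj(I)]
      = (1/4)[(1) + (-I) + (-1) + (I)] = 0/4 = 0
(Exp terms are combined using exp(i*s)*conj(exp(i*t)) = exp(i*(s-t)), and sums of them are collapsed using the identity that for every m > 1 the m distinct m-th roots of unity sum to 0, e.g. 1 + exp(2*I*pi/3) + exp(-2*I*pi/3) = 0.)
Hence the multiplicities are chi_2: 1. Dimension check: dim(chi_0)*dim(chi_2) = 1*1 = 1 and sum (mult * dim) = 1*1 = 1.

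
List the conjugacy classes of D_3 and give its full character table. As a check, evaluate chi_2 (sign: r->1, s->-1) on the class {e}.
Conjugacy classes: {e} of size 1, {r^1, r^2} of size 2, {s, sr, ..., sr^2} of size 3.
Character table:
  irrep \ class              {e} (size 1)  {r^1, r^2} (size 2)  {s, sr, ..., sr^2} (size 3)
  chi_1 (triv)               1             1                    1                          
  chi_2 (sign: r->1, s->-1)  1             1                    -1                         
  chi_3 (2d, j=1)            2             -1                   0                          

Spot check: chi_2 (sign: r->1, s->-1) on {e} = 1.

Proof sketch: D_3 has order 2*3 = 6 with 3 conjugacy classes, hence 3 irreducibles. Sum of squared dims 1 + 1 + 4 = 6 = |G|. Linear characters come from the abelianisation; the 2-dimensional irreps have character r^k -> 2*cos(2*pi*j*k/3), reflections -> 0.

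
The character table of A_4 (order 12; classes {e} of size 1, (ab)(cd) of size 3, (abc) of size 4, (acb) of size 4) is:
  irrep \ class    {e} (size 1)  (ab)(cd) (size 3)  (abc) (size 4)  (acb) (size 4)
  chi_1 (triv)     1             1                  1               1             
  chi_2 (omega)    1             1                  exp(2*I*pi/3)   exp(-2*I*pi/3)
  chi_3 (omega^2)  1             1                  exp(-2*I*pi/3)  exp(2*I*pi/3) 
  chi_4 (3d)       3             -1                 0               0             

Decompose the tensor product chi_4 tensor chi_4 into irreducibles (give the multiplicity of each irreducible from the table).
chi_4 tensor chi_4 = chi_1 + chi_2 + chi_3 + 2*chi_4 (all other irreducibles have multiplicity 0).

Solution. The character of a tensor product is the pointwise product (chi_4 * chi_4)(C) = chi_4(C) * chi_4(C):
  {e}: (3)*(3), (ab)(cd): (-1)*(-1), (abc): (0)*(0), (acb): (0)*(0)
so (chi_4 * chi_4) takes values
  {e} -> 9, (ab)(cd) -> 1, (abc) -> 0, (acb) -> 0.
Now take the inner product of this character with each irreducible chi from the table, <chi_4*chi_4, chi> = (1/12) sum_C |C| (chi_4*chi_4)(C) conj(chi(C)):
  <chi_4*chi_4, chi_1> = (1/12)[1*(9)*conj(1) + 3*(1)*conj(1) + 4*(0)*conj(1) + 4*(0)*conj(1)]
      = (1/12)[(9) + (3) + (0) + (0)] = 12/12 = 1
  <chi_4*chi_4, chi_2> = (1/12)[1*(9)*conj(1) + 3*(1)*conj(1) + 4*(0)*conj(exp(2*I*pi/3)) + 4*(0)*conj(exp(-2*I*pi/3))]
      = (1/12)[(9) + (3) + (0) + (0)] = 12/12 = 1
  <chi_4*chi_4, chi_3> = (1/12)[1*(9)*conj(1) + 3*(1)*conj(1) + 4*(0)*conj(exp(-2*I*pi/3)) + 4*(0)*conj(exp(2*I*pi/3))]
      = (1/12)[(9) + (3) + (0) + (0)] = 12/12 = 1
  <chi_4*chi_4, chi_4> = (1/12)[1*(9)*conj(3) + 3*(1)*conj(-1) + 4*(0)*conj(0) + 4*(0)*conj(0)]
      = (1/12)[(27) + (-3) + (0) + (0)] = 24/12 = 2
(Exp terms are combined using exp(i*s)*conj(exp(i*t)) = exp(i*(s-t)), and sums of them are collapsed using the identity that for every m > 1 the m distinct m-th roots of unity sum to 0, e.g. 1 + exp(2*I*pi/3) + exp(-2*I*pi/3) = 0.)
Hence the multiplicities are chi_1: 1, chi_2: 1, chi_3: 1, chi_4: 2. Dimension check: dim(chi_4)*dim(chi_4) = 3*3 = 9 and sum (mult * dim) = 1*1 + 1*1 + 1*1 + 2*3 = 9.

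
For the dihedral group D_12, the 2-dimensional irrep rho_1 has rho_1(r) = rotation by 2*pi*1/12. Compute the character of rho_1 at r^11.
chi_{rho_1}(r^11) = 2*cos(2*pi*1*11/12) = sqrt(3)

Working: rho_1(r^11) is rotation by angle 2*pi*1*11/12, whose trace is 2*cos(2*pi*1*11/12) = sqrt(3).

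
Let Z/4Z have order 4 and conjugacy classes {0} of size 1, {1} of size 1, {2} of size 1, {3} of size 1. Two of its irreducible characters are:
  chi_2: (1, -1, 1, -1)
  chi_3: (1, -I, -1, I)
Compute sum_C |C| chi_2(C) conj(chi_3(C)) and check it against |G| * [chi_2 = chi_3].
Sum = 0; so <chi_2, chi_3> = 0 (distinct irreducibles are orthogonal).

Explanation: Compute term by term over conjugacy classes (|C| * chi_2(C) * conj(chi_3(C))):
  1*(1)*conj(1) + 1*(-1)*conj(-I) + 1*(1)*conj(-1) + 1*(-1)*conj(I)
  = (1) + (-I) + (-1) + (I)
  = 0.
(Exp terms are combined using exp(i*s)*conj(exp(i*t)) = exp(i*(s-t)), and sums of them are collapsed using the identity that for every m > 1 the m distinct m-th roots of unity sum to 0, e.g. 1 + exp(2*I*pi/3) + exp(-2*I*pi/3) = 0.)
Dividing by |G| = 4 gives 0/4 = 0, matching the row-orthogonality relation <chi_2, chi_3> = [chi_2 = chi_3].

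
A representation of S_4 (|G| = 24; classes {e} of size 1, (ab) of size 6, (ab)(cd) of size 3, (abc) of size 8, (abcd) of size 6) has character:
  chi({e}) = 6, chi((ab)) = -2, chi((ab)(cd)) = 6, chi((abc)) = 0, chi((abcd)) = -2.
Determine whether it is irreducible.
Not irreducible (reducible): <chi, chi> = 8 > 1.

Justification: <chi, chi> = (1/|G|) sum_C |C| * |chi(C)|^2 = (1/24)[1*|6|^2 + 6*|-2|^2 + 3*|6|^2 + 8*|0|^2 + 6*|-2|^2]
  = (1/24)[(36) + (24) + (108) + (0) + (24)] = 192/24 = 8.
A character is irreducible iff <chi, chi> = 1, so this representation is reducible.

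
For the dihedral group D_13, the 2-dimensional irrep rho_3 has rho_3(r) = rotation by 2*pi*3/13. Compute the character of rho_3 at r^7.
chi_{rho_3}(r^7) = 2*cos(2*pi*3*7/13) = -2*cos(3*pi/13)

Solution. rho_3(r^7) is rotation by angle 2*pi*3*7/13, whose trace is 2*cos(2*pi*3*7/13) = -2*cos(3*pi/13).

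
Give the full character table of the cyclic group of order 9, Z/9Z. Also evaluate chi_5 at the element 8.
Character table of Z/9Z (irreps indexed chi_0,...,chi_8 with chi_k(m) = zeta_9^(k*m), zeta_9 = exp(2*pi*i/9)):
  irrep \ class  {0} (size 1)  {1} (size 1)    {2} (size 1)    {3} (size 1)    {4} (size 1)    {5} (size 1)    {6} (size 1)    {7} (size 1)    {8} (size 1)  
  chi_0          1             1               1               1               1               1               1               1               1             
  chi_1          1             exp(2*I*pi/9)   exp(4*I*pi/9)   exp(2*I*pi/3)   exp(8*I*pi/9)   exp(-8*I*pi/9)  exp(-2*I*pi/3)  exp(-4*I*pi/9)  exp(-2*I*pi/9)
  chi_2          1             exp(4*I*pi/9)   exp(8*I*pi/9)   exp(-2*I*pi/3)  exp(-2*I*pi/9)  exp(2*I*pi/9)   exp(2*I*pi/3)   exp(-8*I*pi/9)  exp(-4*I*pi/9)
  chi_3          1             exp(2*I*pi/3)   exp(-2*I*pi/3)  1               exp(2*I*pi/3)   exp(-2*I*pi/3)  1               exp(2*I*pi/3)   exp(-2*I*pi/3)
  chi_4          1             exp(8*I*pi/9)   exp(-2*I*pi/9)  exp(2*I*pi/3)   exp(-4*I*pi/9)  exp(4*I*pi/9)   exp(-2*I*pi/3)  exp(2*I*pi/9)   exp(-8*I*pi/9)
  chi_5          1             exp(-8*I*pi/9)  exp(2*I*pi/9)   exp(-2*I*pi/3)  exp(4*I*pi/9)   exp(-4*I*pi/9)  exp(2*I*pi/3)   exp(-2*I*pi/9)  exp(8*I*pi/9) 
  chi_6          1             exp(-2*I*pi/3)  exp(2*I*pi/3)   1               exp(-2*I*pi/3)  exp(2*I*pi/3)   1               exp(-2*I*pi/3)  exp(2*I*pi/3) 
  chi_7          1             exp(-4*I*pi/9)  exp(-8*I*pi/9)  exp(2*I*pi/3)   exp(2*I*pi/9)   exp(-2*I*pi/9)  exp(-2*I*pi/3)  exp(8*I*pi/9)   exp(4*I*pi/9) 
  chi_8          1             exp(-2*I*pi/9)  exp(-4*I*pi/9)  exp(-2*I*pi/3)  exp(-8*I*pi/9)  exp(8*I*pi/9)   exp(2*I*pi/3)   exp(4*I*pi/9)   exp(2*I*pi/9) 

Spot check: chi_5(8) = zeta_9^(5*8) = zeta_9^40 = exp(8*I*pi/9).

Justification: Z/9Z is abelian, so all 9 irreducible complex representations are 1-dimensional. They are given by chi_k(m) = zeta_9^(k*m) for k = 0,...,8. Row orthogonality: sum_m chi_k(m) conj(chi_l(m)) = 9 * [k = l].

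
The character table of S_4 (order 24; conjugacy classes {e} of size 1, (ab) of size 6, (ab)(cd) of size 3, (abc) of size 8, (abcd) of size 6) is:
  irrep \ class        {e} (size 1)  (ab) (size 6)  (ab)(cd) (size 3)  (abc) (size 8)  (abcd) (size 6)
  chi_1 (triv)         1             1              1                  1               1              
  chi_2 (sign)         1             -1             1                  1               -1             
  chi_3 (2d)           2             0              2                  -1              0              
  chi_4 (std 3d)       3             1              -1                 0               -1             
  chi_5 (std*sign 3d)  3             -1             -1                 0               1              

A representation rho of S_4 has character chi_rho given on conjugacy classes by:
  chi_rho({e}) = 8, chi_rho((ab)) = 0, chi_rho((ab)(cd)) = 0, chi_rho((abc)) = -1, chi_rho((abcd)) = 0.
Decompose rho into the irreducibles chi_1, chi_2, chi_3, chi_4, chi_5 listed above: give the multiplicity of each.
Multiplicities: chi_1: 0, chi_2: 0, chi_3: 1, chi_4: 1, chi_5: 1.

Reasoning: Use <chi_rho, chi> = (1/|G|) sum_C |C| * chi_rho(C) * conj(chi(C)) with |G| = 24 for each irreducible chi in the table:
  <chi_rho, chi_1> = (1/24)[1*(8)*conj(1) + 6*(0)*conj(1) + 3*(0)*conj(1) + 8*(-1)*conj(1) + 6*(0)*conj(1)]
      = (1/24)[(8) + (0) + (0) + (-8) + (0)] = 0/24 = 0
  <chi_rho, chi_2> = (1/24)[1*(8)*conj(1) + 6*(0)*conj(-1) + 3*(0)*conj(1) + 8*(-1)*conj(1) + 6*(0)*conj(-1)]
      = (1/24)[(8) + (0) + (0) + (-8) + (0)] = 0/24 = 0
  <chi_rho, chi_3> = (1/24)[1*(8)*conj(2) + 6*(0)*conj(0) + 3*(0)*conj(2) + 8*(-1)*conj(-1) + 6*(0)*conj(0)]
      = (1/24)[(16) + (0) + (0) + (8) + (0)] = 24/24 = 1
  <chi_rho, chi_4> = (1/24)[1*(8)*conj(3) + 6*(0)*conj(1) + 3*(0)*conj(-1) + 8*(-1)*conj(0) + 6*(0)*conj(-1)]
      = (1/24)[(24) + (0) + (0) + (0) + (0)] = 24/24 = 1
  <chi_rho, chi_5> = (1/24)[1*(8)*conj(3) + 6*(0)*conj(-1) + 3*(0)*conj(-1) + 8*(-1)*conj(0) + 6*(0)*conj(1)]
      = (1/24)[(24) + (0) + (0) + (0) + (0)] = 24/24 = 1
Dimension check: dim(rho) = sum (mult * dim) = 0*1 + 0*1 + 1*2 + 1*3 + 1*3 = 8 = chi_rho(e) = 8.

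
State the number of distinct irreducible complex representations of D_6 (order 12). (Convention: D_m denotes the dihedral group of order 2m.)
6

Reasoning: The number of irreducible complex representations of a finite group equals its number of conjugacy classes. D_6 has 6 conjugacy classes (n/2 + 3 for n even), so D_6 (order 12) has exactly 6 irreducible complex representations.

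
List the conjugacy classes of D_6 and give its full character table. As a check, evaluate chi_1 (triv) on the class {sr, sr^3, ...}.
Conjugacy classes: {e} of size 1, {r^3} of size 1, {r^1, r^5} of size 2, {r^2, r^4} of size 2, {s, sr^2, ...} of size 3, {sr, sr^3, ...} of size 3.
Character table:
  irrep \ class              {e} (size 1)  {r^3} (size 1)  {r^1, r^5} (size 2)  {r^2, r^4} (size 2)  {s, sr^2, ...} (size 3)  {sr, sr^3, ...} (size 3)
  chi_1 (triv)               1             1               1                    1                    1                        1                       
  chi_2 (sign: r->1, s->-1)  1             1               1                    1                    -1                       -1                      
  chi_3 (r->-1, s->1)        1             -1              -1                   1                    1                        -1                      
  chi_4 (r->-1, s->-1)       1             -1              -1                   1                    -1                       1                       
  chi_5 (2d, j=1)            2             -2              1                    -1                   0                        0                       
  chi_6 (2d, j=2)            2             2               -1                   -1                   0                        0                       

Spot check: chi_1 (triv) on {sr, sr^3, ...} = 1.

Explanation: D_6 has order 2*6 = 12 with 6 conjugacy classes, hence 6 irreducibles. Sum of squared dims 1 + 1 + 1 + 1 + 4 + 4 = 12 = |G|. Linear characters come from the abelianisation; the 2-dimensional irreps have character r^k -> 2*cos(2*pi*j*k/6), reflections -> 0.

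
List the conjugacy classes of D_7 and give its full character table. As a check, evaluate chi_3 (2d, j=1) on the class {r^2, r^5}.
Conjugacy classes: {e} of size 1, {r^1, r^6} of size 2, {r^2, r^5} of size 2, {r^3, r^4} of size 2, {s, sr, ..., sr^6} of size 7.
Character table:
  irrep \ class              {e} (size 1)  {r^1, r^6} (size 2)  {r^2, r^5} (size 2)  {r^3, r^4} (size 2)  {s, sr, ..., sr^6} (size 7)
  chi_1 (triv)               1             1                    1                    1                    1                          
  chi_2 (sign: r->1, s->-1)  1             1                    1                    1                    -1                         
  chi_3 (2d, j=1)            2             2*cos(2*pi/7)        -2*cos(3*pi/7)       -2*cos(pi/7)         0                          
  chi_4 (2d, j=2)            2             -2*cos(3*pi/7)       -2*cos(pi/7)         2*cos(2*pi/7)        0                          
  chi_5 (2d, j=3)            2             -2*cos(pi/7)         2*cos(2*pi/7)        -2*cos(3*pi/7)       0                          

Spot check: chi_3 (2d, j=1) on {r^2, r^5} = -2*cos(3*pi/7).

Explanation: D_7 has order 2*7 = 14 with 5 conjugacy classes, hence 5 irreducibles. Sum of squared dims 1 + 1 + 4 + 4 + 4 = 14 = |G|. Linear characters come from the abelianisation; the 2-dimensional irreps have character r^k -> 2*cos(2*pi*j*k/7), reflections -> 0.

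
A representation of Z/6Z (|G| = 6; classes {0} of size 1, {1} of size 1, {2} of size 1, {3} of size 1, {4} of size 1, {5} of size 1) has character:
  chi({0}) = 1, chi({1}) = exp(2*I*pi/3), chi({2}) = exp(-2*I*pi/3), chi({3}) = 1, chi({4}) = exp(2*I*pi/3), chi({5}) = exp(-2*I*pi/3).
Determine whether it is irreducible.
Irreducible: <chi, chi> = 1.

<chi, chi> = (1/|G|) sum_C |C| * |chi(C)|^2 = (1/6)[1*|1|^2 + 1*|exp(2*I*pi/3)|^2 + 1*|exp(-2*I*pi/3)|^2 + 1*|1|^2 + 1*|exp(2*I*pi/3)|^2 + 1*|exp(-2*I*pi/3)|^2]
  = (1/6)[(1) + (1) + (1) + (1) + (1) + (1)] = 6/6 = 1.
(Exp terms are combined using exp(i*s)*conj(exp(i*t)) = exp(i*(s-t)), and sums of them are collapsed using the identity that for every m > 1 the m distinct m-th roots of unity sum to 0, e.g. 1 + exp(2*I*pi/3) + exp(-2*I*pi/3) = 0.)
A character is irreducible iff <chi, chi> = 1, so this representation is irreducible.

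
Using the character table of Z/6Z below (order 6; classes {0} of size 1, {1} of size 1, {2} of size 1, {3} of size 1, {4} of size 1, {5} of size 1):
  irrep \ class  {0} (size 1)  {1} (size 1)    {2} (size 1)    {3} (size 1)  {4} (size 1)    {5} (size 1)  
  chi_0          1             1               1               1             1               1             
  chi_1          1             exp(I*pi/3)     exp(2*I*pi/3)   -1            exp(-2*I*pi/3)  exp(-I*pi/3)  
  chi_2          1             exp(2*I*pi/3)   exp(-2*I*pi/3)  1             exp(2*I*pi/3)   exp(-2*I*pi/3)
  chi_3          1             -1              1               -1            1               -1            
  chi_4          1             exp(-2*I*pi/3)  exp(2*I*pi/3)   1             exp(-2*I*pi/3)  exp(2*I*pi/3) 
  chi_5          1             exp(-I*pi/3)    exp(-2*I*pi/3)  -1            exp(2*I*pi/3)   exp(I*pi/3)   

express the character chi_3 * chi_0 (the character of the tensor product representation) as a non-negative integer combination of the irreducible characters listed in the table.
chi_3 tensor chi_0 = chi_3 (all other irreducibles have multiplicity 0).

Explanation: The character of a tensor product is the pointwise product (chi_3 * chi_0)(C) = chi_3(C) * chi_0(C):
  {0}: (1)*(1), {1}: (-1)*(1), {2}: (1)*(1), {3}: (-1)*(1), {4}: (1)*(1), {5}: (-1)*(1)
so (chi_3 * chi_0) takes values
  {0} -> 1, {1} -> -1, {2} -> 1, {3} -> -1, {4} -> 1, {5} -> -1.
Now take the inner product of this character with each irreducible chi from the table, <chi_3*chi_0, chi> = (1/6) sum_C |C| (chi_3*chi_0)(C) conj(chi(C)):
  <chi_3*chi_0, chi_0> = (1/6)[1*(1)*conj(1) + 1*(-1)*conj(1) + 1*(1)*conj(1) + 1*(-1)*conj(1) + 1*(1)*conj(1) + 1*(-1)*conj(1)]
      = (1/6)[(1) + (-1) + (1) + (-1) + (1) + (-1)] = 0/6 = 0
  <chi_3*chi_0, chi_1> = (1/6)[1*(1)*conj(1) + 1*(-1)*conj(exp(I*pi/3)) + 1*(1)*conj(exp(2*I*pi/3)) + 1*(-1)*conj(-1) + 1*(1)*conj(exp(-2*I*pi/3)) + 1*(-1)*conj(exp(-I*pi/3))]
      = (1/6)[(1) + (-exp(-I*pi/3)) + (exp(-2*I*pi/3)) + (1) + (exp(2*I*pi/3)) + (-exp(I*pi/3))] = 0/6 = 0
  <chi_3*chi_0, chi_2> = (1/6)[1*(1)*conj(1) + 1*(-1)*conj(exp(2*I*pi/3)) + 1*(1)*conj(exp(-2*I*pi/3)) + 1*(-1)*conj(1) + 1*(1)*conj(exp(2*I*pi/3)) + 1*(-1)*conj(exp(-2*I*pi/3))]
      = (1/6)[(1) + (-exp(-2*I*pi/3)) + (exp(2*I*pi/3)) + (-1) + (exp(-2*I*pi/3)) + (-exp(2*I*pi/3))] = 0/6 = 0
  <chi_3*chi_0, chi_3> = (1/6)[1*(1)*conj(1) + 1*(-1)*conj(-1) + 1*(1)*conj(1) + 1*(-1)*conj(-1) + 1*(1)*conj(1) + 1*(-1)*conj(-1)]
      = (1/6)[(1) + (1) + (1) + (1) + (1) + (1)] = 6/6 = 1
  <chi_3*chi_0, chi_4> = (1/6)[1*(1)*conj(1) + 1*(-1)*conj(exp(-2*I*pi/3)) + 1*(1)*conj(exp(2*I*pi/3)) + 1*(-1)*conj(1) + 1*(1)*conj(exp(-2*I*pi/3)) + 1*(-1)*conj(exp(2*I*pi/3))]
      = (1/6)[(1) + (-exp(2*I*pi/3)) + (exp(-2*I*pi/3)) + (-1) + (exp(2*I*pi/3)) + (-exp(-2*I*pi/3))] = 0/6 = 0
  <chi_3*chi_0, chi_5> = (1/6)[1*(1)*conj(1) + 1*(-1)*conj(exp(-I*pi/3)) + 1*(1)*conj(exp(-2*I*pi/3)) + 1*(-1)*conj(-1) + 1*(1)*conj(exp(2*I*pi/3)) + 1*(-1)*conj(exp(I*pi/3))]
      = (1/6)[(1) + (-exp(I*pi/3)) + (exp(2*I*pi/3)) + (1) + (exp(-2*I*pi/3)) + (-exp(-I*pi/3))] = 0/6 = 0
(Exp terms are combined using exp(i*s)*conj(exp(i*t)) = exp(i*(s-t)), and sums of them are collapsed using the identity that for every m > 1 the m distinct m-th roots of unity sum to 0, e.g. 1 + exp(2*I*pi/3) + exp(-2*I*pi/3) = 0.)
Hence the multiplicities are chi_3: 1. Dimension check: dim(chi_3)*dim(chi_0) = 1*1 = 1 and sum (mult * dim) = 1*1 = 1.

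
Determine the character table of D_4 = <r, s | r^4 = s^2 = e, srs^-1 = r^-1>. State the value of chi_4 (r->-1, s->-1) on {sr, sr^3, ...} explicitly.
Conjugacy classes: {e} of size 1, {r^2} of size 1, {r^1, r^3} of size 2, {s, sr^2, ...} of size 2, {sr, sr^3, ...} of size 2.
Character table:
  irrep \ class              {e} (size 1)  {r^2} (size 1)  {r^1, r^3} (size 2)  {s, sr^2, ...} (size 2)  {sr, sr^3, ...} (size 2)
  chi_1 (triv)               1             1               1                    1                        1                       
  chi_2 (sign: r->1, s->-1)  1             1               1                    -1                       -1                      
  chi_3 (r->-1, s->1)        1             1               -1                   1                        -1                      
  chi_4 (r->-1, s->-1)       1             1               -1                   -1                       1                       
  chi_5 (2d, j=1)            2             -2              0                    0                        0                       

Spot check: chi_4 (r->-1, s->-1) on {sr, sr^3, ...} = 1.

Details: D_4 has order 2*4 = 8 with 5 conjugacy classes, hence 5 irreducibles. Sum of squared dims 1 + 1 + 1 + 1 + 4 = 8 = |G|. Linear characters come from the abelianisation; the 2-dimensional irreps have character r^k -> 2*cos(2*pi*j*k/4), reflections -> 0.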